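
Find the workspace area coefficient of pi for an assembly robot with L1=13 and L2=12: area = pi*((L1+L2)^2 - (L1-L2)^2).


Given: L1 = 13, L2 = 12
(L1+L2)^2 = (25)^2 = 625
(L1-L2)^2 = (1)^2 = 1
Difference = 625 - 1 = 624
This equals 4*L1*L2 = 4*13*12 = 624
Workspace area = 624*pi

624


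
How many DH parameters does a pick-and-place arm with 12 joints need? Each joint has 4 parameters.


Given: 12 joints, 4 DH parameters per joint (d, theta, a, alpha)
Total DH parameters = number_of_joints * 4
Total = 12 * 4
Total = 48

48


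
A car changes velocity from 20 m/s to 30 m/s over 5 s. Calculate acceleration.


Given: initial velocity v0 = 20 m/s, final velocity v = 30 m/s, time t = 5 s
Using a = (v - v0) / t
a = (30 - 20) / 5
a = 10 / 5
a = 2 m/s^2

2 m/s^2


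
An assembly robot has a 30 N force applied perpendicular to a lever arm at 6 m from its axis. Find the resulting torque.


Given: F = 30 N, r = 6 m, angle = 90 deg (perpendicular)
Using tau = F * r * sin(90)
sin(90) = 1
tau = 30 * 6 * 1
tau = 180 Nm

180 Nm


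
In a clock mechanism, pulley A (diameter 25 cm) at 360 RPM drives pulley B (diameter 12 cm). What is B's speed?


Given: D1 = 25 cm, w1 = 360 RPM, D2 = 12 cm
Using D1*w1 = D2*w2
w2 = D1*w1 / D2
w2 = 25*360 / 12
w2 = 9000 / 12
w2 = 750 RPM

750 RPM


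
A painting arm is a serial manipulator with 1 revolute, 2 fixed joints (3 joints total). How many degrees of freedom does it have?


Given: serial robot with 1 revolute, 2 fixed joints
DOF contribution per joint type: revolute=1, prismatic=1, spherical=3, fixed=0
DOF = 1*1 + 2*0
DOF = 1

1


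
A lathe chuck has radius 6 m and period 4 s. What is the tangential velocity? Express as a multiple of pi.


Given: radius r = 6 m, period T = 4 s
Using v = 2*pi*r / T
v = 2*pi*6 / 4
v = 12*pi / 4
v = 3*pi m/s

3*pi m/s


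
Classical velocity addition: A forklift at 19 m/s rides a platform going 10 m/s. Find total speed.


Given: object velocity = 19 m/s, platform velocity = 10 m/s (same direction)
Using classical velocity addition: v_total = v_object + v_platform
v_total = 19 + 10
v_total = 29 m/s

29 m/s


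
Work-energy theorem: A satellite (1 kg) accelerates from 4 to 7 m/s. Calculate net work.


Given: m = 1 kg, v0 = 4 m/s, v = 7 m/s
Using W = (1/2)*m*(v^2 - v0^2)
v^2 = 7^2 = 49
v0^2 = 4^2 = 16
v^2 - v0^2 = 49 - 16 = 33
W = (1/2)*1*33 = 33/2 J

33/2 J


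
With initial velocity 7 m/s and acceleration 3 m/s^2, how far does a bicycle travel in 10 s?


Given: v0 = 7 m/s, a = 3 m/s^2, t = 10 s
Using s = v0*t + (1/2)*a*t^2
s = 7*10 + (1/2)*3*10^2
s = 70 + (1/2)*300
s = 70 + 150
s = 220

220 m


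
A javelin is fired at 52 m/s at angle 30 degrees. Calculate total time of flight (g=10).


Given: v0 = 52 m/s, theta = 30 deg, g = 10 m/s^2
sin(30) = 1/2
Using T = 2*v0*sin(theta) / g
T = 2*52*1/2 / 10
T = 52 / 10
T = 26/5 s

26/5 s


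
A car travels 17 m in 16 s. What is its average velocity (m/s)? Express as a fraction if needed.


Given: distance d = 17 m, time t = 16 s
Using v = d / t
v = 17 / 16
v = 17/16 m/s

17/16 m/s


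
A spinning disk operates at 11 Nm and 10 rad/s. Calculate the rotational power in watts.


Given: tau = 11 Nm, omega = 10 rad/s
Using P = tau * omega
P = 11 * 10
P = 110 W

110 W


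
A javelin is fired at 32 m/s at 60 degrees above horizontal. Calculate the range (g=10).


Given: v0 = 32 m/s, theta = 60 deg, g = 10 m/s^2
sin(2*60) = sin(120) = sqrt(3)/2
Using R = v0^2 * sin(2*theta) / g
R = 32^2 * (sqrt(3)/2) / 10
R = 1024 * sqrt(3) / 20
R = 256/5*sqrt(3) m

256/5*sqrt(3) m


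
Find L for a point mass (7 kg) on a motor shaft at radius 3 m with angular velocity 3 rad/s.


Given: m = 7 kg, r = 3 m, omega = 3 rad/s
For a point mass: I = m*r^2
I = 7*3^2 = 7*9 = 63
L = I*omega = 63*3
L = 189 kg*m^2/s

189 kg*m^2/s


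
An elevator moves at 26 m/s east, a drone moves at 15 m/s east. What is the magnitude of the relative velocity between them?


Given: v_A = 26 m/s east, v_B = 15 m/s east
Both move in the same direction; relative speed = |v_A - v_B|
|26 - 15| = |11|
= 11 m/s

11 m/s


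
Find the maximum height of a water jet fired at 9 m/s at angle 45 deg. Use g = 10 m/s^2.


Given: v0 = 9 m/s, theta = 45 deg, g = 10 m/s^2
sin^2(45) = 1/2
Using H = v0^2 * sin^2(theta) / (2*g)
H = 9^2 * 1/2 / (2*10)
H = 81 * 1/2 / 20
H = 81/2 / 20
H = 81/40 m

81/40 m


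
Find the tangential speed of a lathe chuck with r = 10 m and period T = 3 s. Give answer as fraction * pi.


Given: radius r = 10 m, period T = 3 s
Using v = 2*pi*r / T
v = 2*pi*10 / 3
v = 20*pi / 3
v = 20/3*pi m/s

20/3*pi m/s


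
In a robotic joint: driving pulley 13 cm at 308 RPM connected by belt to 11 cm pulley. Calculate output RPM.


Given: D1 = 13 cm, w1 = 308 RPM, D2 = 11 cm
Using D1*w1 = D2*w2
w2 = D1*w1 / D2
w2 = 13*308 / 11
w2 = 4004 / 11
w2 = 364 RPM

364 RPM


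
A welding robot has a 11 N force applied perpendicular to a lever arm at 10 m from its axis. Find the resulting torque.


Given: F = 11 N, r = 10 m, angle = 90 deg (perpendicular)
Using tau = F * r * sin(90)
sin(90) = 1
tau = 11 * 10 * 1
tau = 110 Nm

110 Nm


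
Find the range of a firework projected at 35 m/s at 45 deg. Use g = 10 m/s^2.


Given: v0 = 35 m/s, theta = 45 deg, g = 10 m/s^2
sin(2*45) = sin(90) = 1
Using R = v0^2 * sin(2*theta) / g
R = 35^2 * 1 / 10
R = 1225 / 10
R = 245/2 m

245/2 m


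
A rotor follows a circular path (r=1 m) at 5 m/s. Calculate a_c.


Given: v = 5 m/s, r = 1 m
Using a_c = v^2 / r
a_c = 5^2 / 1
a_c = 25 / 1
a_c = 25 m/s^2

25 m/s^2


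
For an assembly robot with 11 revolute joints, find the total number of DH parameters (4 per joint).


Given: 11 joints, 4 DH parameters per joint (d, theta, a, alpha)
Total DH parameters = number_of_joints * 4
Total = 11 * 4
Total = 44

44


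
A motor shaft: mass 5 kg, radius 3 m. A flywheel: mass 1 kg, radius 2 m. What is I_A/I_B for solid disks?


Given: M1=5 kg, R1=3 m, M2=1 kg, R2=2 m
For a disk: I = (1/2)*M*R^2, so I_A/I_B = (M1*R1^2)/(M2*R2^2)
M1*R1^2 = 5*9 = 45
M2*R2^2 = 1*4 = 4
I_A/I_B = 45/4 = 45/4

45/4


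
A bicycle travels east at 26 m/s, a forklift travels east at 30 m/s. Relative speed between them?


Given: v_A = 26 m/s east, v_B = 30 m/s east
Both move in the same direction; relative speed = |v_A - v_B|
|26 - 30| = |-4|
= 4 m/s

4 m/s


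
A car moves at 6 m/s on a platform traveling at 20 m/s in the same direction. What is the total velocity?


Given: object velocity = 6 m/s, platform velocity = 20 m/s (same direction)
Using classical velocity addition: v_total = v_object + v_platform
v_total = 6 + 20
v_total = 26 m/s

26 m/s


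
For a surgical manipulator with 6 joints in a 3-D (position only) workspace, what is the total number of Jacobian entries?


Given: task space dimension = 3, joints = 6
Jacobian is a 3 x 6 matrix
Total entries = rows * columns
Total = 3 * 6
Total = 18

18


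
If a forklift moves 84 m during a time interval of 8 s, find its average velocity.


Given: distance d = 84 m, time t = 8 s
Using v = d / t
v = 84 / 8
v = 21/2 m/s

21/2 m/s


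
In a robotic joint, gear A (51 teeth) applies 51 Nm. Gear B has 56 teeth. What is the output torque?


Given: N1 = 51, N2 = 56, T1 = 51 Nm
Using T2/T1 = N2/N1
T2 = T1 * N2 / N1
T2 = 51 * 56 / 51
T2 = 2856 / 51
T2 = 56 Nm

56 Nm


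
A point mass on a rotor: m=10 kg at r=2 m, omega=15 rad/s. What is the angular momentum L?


Given: m = 10 kg, r = 2 m, omega = 15 rad/s
For a point mass: I = m*r^2
I = 10*2^2 = 10*4 = 40
L = I*omega = 40*15
L = 600 kg*m^2/s

600 kg*m^2/s


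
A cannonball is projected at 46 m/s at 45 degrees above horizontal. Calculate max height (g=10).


Given: v0 = 46 m/s, theta = 45 deg, g = 10 m/s^2
sin^2(45) = 1/2
Using H = v0^2 * sin^2(theta) / (2*g)
H = 46^2 * 1/2 / (2*10)
H = 2116 * 1/2 / 20
H = 1058 / 20
H = 529/10 m

529/10 m


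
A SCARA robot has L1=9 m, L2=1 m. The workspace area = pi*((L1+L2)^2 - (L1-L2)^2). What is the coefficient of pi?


Given: L1 = 9, L2 = 1
(L1+L2)^2 = (10)^2 = 100
(L1-L2)^2 = (8)^2 = 64
Difference = 100 - 64 = 36
This equals 4*L1*L2 = 4*9*1 = 36
Workspace area = 36*pi

36


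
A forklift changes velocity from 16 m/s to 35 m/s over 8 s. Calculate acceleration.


Given: initial velocity v0 = 16 m/s, final velocity v = 35 m/s, time t = 8 s
Using a = (v - v0) / t
a = (35 - 16) / 8
a = 19 / 8
a = 19/8 m/s^2

19/8 m/s^2


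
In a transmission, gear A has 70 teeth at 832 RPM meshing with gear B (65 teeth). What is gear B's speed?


Given: N1 = 70 teeth, w1 = 832 RPM, N2 = 65 teeth
Using N1*w1 = N2*w2
w2 = N1*w1 / N2
w2 = 70*832 / 65
w2 = 58240 / 65
w2 = 896 RPM

896 RPM


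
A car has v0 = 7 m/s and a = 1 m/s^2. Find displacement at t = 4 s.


Given: v0 = 7 m/s, a = 1 m/s^2, t = 4 s
Using s = v0*t + (1/2)*a*t^2
s = 7*4 + (1/2)*1*4^2
s = 28 + (1/2)*16
s = 28 + 8
s = 36

36 m


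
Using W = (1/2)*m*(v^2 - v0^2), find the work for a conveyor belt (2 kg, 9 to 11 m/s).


Given: m = 2 kg, v0 = 9 m/s, v = 11 m/s
Using W = (1/2)*m*(v^2 - v0^2)
v^2 = 11^2 = 121
v0^2 = 9^2 = 81
v^2 - v0^2 = 121 - 81 = 40
W = (1/2)*2*40 = 40 J

40 J


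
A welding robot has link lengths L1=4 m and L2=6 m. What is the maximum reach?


Given: L1 = 4 m, L2 = 6 m
For a 2-link planar arm, max reach = L1 + L2 (fully extended)
Max reach = 4 + 6
Max reach = 10 m

10 m


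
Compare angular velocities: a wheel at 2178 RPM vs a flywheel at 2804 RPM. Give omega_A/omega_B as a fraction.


Given: RPM_A = 2178, RPM_B = 2804
omega = 2*pi*RPM/60, so omega_A/omega_B = RPM_A / RPM_B
omega_A/omega_B = 2178 / 2804
omega_A/omega_B = 1089/1402

1089/1402


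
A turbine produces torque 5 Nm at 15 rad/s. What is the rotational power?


Given: tau = 5 Nm, omega = 15 rad/s
Using P = tau * omega
P = 5 * 15
P = 75 W

75 W


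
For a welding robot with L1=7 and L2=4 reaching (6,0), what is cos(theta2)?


Given: L1 = 7, L2 = 4, target (x, y) = (6, 0)
Using cos(theta2) = (x^2 + y^2 - L1^2 - L2^2) / (2*L1*L2)
x^2 + y^2 = 6^2 + 0 = 36
L1^2 + L2^2 = 49 + 16 = 65
Numerator = 36 - 65 = -29
Denominator = 2*7*4 = 56
cos(theta2) = -29/56 = -29/56

-29/56


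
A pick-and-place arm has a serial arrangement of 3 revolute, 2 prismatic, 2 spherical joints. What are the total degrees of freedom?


Given: serial robot with 3 revolute, 2 prismatic, 2 spherical joints
DOF contribution per joint type: revolute=1, prismatic=1, spherical=3, fixed=0
DOF = 3*1 + 2*1 + 2*3
DOF = 11

11


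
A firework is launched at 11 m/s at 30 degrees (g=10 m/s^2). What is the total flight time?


Given: v0 = 11 m/s, theta = 30 deg, g = 10 m/s^2
sin(30) = 1/2
Using T = 2*v0*sin(theta) / g
T = 2*11*1/2 / 10
T = 11 / 10
T = 11/10 s

11/10 s


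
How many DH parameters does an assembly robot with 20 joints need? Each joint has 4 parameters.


Given: 20 joints, 4 DH parameters per joint (d, theta, a, alpha)
Total DH parameters = number_of_joints * 4
Total = 20 * 4
Total = 80

80


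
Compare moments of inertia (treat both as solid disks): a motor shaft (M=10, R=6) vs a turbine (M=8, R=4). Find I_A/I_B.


Given: M1=10 kg, R1=6 m, M2=8 kg, R2=4 m
For a disk: I = (1/2)*M*R^2, so I_A/I_B = (M1*R1^2)/(M2*R2^2)
M1*R1^2 = 10*36 = 360
M2*R2^2 = 8*16 = 128
I_A/I_B = 360/128 = 45/16

45/16


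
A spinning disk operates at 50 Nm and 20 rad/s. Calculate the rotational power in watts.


Given: tau = 50 Nm, omega = 20 rad/s
Using P = tau * omega
P = 50 * 20
P = 1000 W

1000 W


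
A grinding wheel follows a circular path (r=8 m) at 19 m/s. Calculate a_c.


Given: v = 19 m/s, r = 8 m
Using a_c = v^2 / r
a_c = 19^2 / 8
a_c = 361 / 8
a_c = 361/8 m/s^2

361/8 m/s^2


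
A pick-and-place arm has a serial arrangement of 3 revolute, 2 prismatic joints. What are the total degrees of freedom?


Given: serial robot with 3 revolute, 2 prismatic joints
DOF contribution per joint type: revolute=1, prismatic=1, spherical=3, fixed=0
DOF = 3*1 + 2*1
DOF = 5

5


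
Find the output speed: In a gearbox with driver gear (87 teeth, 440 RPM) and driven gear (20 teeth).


Given: N1 = 87 teeth, w1 = 440 RPM, N2 = 20 teeth
Using N1*w1 = N2*w2
w2 = N1*w1 / N2
w2 = 87*440 / 20
w2 = 38280 / 20
w2 = 1914 RPM

1914 RPM


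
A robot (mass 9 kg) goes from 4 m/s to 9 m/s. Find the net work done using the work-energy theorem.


Given: m = 9 kg, v0 = 4 m/s, v = 9 m/s
Using W = (1/2)*m*(v^2 - v0^2)
v^2 = 9^2 = 81
v0^2 = 4^2 = 16
v^2 - v0^2 = 81 - 16 = 65
W = (1/2)*9*65 = 585/2 J

585/2 J


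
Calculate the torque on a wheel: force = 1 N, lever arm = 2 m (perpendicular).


Given: F = 1 N, r = 2 m, angle = 90 deg (perpendicular)
Using tau = F * r * sin(90)
sin(90) = 1
tau = 1 * 2 * 1
tau = 2 Nm

2 Nm


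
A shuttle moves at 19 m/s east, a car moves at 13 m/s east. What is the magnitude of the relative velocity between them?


Given: v_A = 19 m/s east, v_B = 13 m/s east
Both move in the same direction; relative speed = |v_A - v_B|
|19 - 13| = |6|
= 6 m/s

6 m/s


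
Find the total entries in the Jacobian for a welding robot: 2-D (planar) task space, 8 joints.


Given: task space dimension = 2, joints = 8
Jacobian is a 2 x 8 matrix
Total entries = rows * columns
Total = 2 * 8
Total = 16

16


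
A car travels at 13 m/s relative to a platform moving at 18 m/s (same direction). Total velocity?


Given: object velocity = 13 m/s, platform velocity = 18 m/s (same direction)
Using classical velocity addition: v_total = v_object + v_platform
v_total = 13 + 18
v_total = 31 m/s

31 m/s


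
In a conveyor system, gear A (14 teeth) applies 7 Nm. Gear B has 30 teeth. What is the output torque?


Given: N1 = 14, N2 = 30, T1 = 7 Nm
Using T2/T1 = N2/N1
T2 = T1 * N2 / N1
T2 = 7 * 30 / 14
T2 = 210 / 14
T2 = 15 Nm

15 Nm


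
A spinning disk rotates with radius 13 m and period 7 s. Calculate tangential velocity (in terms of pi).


Given: radius r = 13 m, period T = 7 s
Using v = 2*pi*r / T
v = 2*pi*13 / 7
v = 26*pi / 7
v = 26/7*pi m/s

26/7*pi m/s


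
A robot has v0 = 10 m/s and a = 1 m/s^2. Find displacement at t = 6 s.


Given: v0 = 10 m/s, a = 1 m/s^2, t = 6 s
Using s = v0*t + (1/2)*a*t^2
s = 10*6 + (1/2)*1*6^2
s = 60 + (1/2)*36
s = 60 + 18
s = 78

78 m


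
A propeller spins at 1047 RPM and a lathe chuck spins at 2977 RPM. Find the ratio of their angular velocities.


Given: RPM_A = 1047, RPM_B = 2977
omega = 2*pi*RPM/60, so omega_A/omega_B = RPM_A / RPM_B
omega_A/omega_B = 1047 / 2977
omega_A/omega_B = 1047/2977

1047/2977


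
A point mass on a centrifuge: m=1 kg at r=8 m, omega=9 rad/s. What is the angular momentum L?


Given: m = 1 kg, r = 8 m, omega = 9 rad/s
For a point mass: I = m*r^2
I = 1*8^2 = 1*64 = 64
L = I*omega = 64*9
L = 576 kg*m^2/s

576 kg*m^2/s


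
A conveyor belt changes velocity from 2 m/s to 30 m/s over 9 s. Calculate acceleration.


Given: initial velocity v0 = 2 m/s, final velocity v = 30 m/s, time t = 9 s
Using a = (v - v0) / t
a = (30 - 2) / 9
a = 28 / 9
a = 28/9 m/s^2

28/9 m/s^2


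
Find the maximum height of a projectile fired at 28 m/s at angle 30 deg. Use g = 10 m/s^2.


Given: v0 = 28 m/s, theta = 30 deg, g = 10 m/s^2
sin^2(30) = 1/4
Using H = v0^2 * sin^2(theta) / (2*g)
H = 28^2 * 1/4 / (2*10)
H = 784 * 1/4 / 20
H = 196 / 20
H = 49/5 m

49/5 m


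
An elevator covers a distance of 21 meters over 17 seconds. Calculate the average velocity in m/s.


Given: distance d = 21 m, time t = 17 s
Using v = d / t
v = 21 / 17
v = 21/17 m/s

21/17 m/s


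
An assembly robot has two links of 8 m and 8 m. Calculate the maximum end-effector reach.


Given: L1 = 8 m, L2 = 8 m
For a 2-link planar arm, max reach = L1 + L2 (fully extended)
Max reach = 8 + 8
Max reach = 16 m

16 m


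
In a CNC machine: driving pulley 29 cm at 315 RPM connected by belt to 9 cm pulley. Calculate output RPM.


Given: D1 = 29 cm, w1 = 315 RPM, D2 = 9 cm
Using D1*w1 = D2*w2
w2 = D1*w1 / D2
w2 = 29*315 / 9
w2 = 9135 / 9
w2 = 1015 RPM

1015 RPM


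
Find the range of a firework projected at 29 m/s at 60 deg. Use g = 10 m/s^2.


Given: v0 = 29 m/s, theta = 60 deg, g = 10 m/s^2
sin(2*60) = sin(120) = sqrt(3)/2
Using R = v0^2 * sin(2*theta) / g
R = 29^2 * (sqrt(3)/2) / 10
R = 841 * sqrt(3) / 20
R = 841/20*sqrt(3) m

841/20*sqrt(3) m


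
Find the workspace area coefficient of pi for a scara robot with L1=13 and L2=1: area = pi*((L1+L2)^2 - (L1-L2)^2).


Given: L1 = 13, L2 = 1
(L1+L2)^2 = (14)^2 = 196
(L1-L2)^2 = (12)^2 = 144
Difference = 196 - 144 = 52
This equals 4*L1*L2 = 4*13*1 = 52
Workspace area = 52*pi

52


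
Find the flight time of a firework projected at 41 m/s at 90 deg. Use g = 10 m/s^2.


Given: v0 = 41 m/s, theta = 90 deg, g = 10 m/s^2
sin(90) = 1
Using T = 2*v0*sin(theta) / g
T = 2*41*1 / 10
T = 82 / 10
T = 41/5 s

41/5 s


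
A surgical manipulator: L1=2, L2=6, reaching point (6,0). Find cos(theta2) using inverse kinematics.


Given: L1 = 2, L2 = 6, target (x, y) = (6, 0)
Using cos(theta2) = (x^2 + y^2 - L1^2 - L2^2) / (2*L1*L2)
x^2 + y^2 = 6^2 + 0 = 36
L1^2 + L2^2 = 4 + 36 = 40
Numerator = 36 - 40 = -4
Denominator = 2*2*6 = 24
cos(theta2) = -4/24 = -1/6

-1/6


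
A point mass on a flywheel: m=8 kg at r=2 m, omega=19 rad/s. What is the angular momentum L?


Given: m = 8 kg, r = 2 m, omega = 19 rad/s
For a point mass: I = m*r^2
I = 8*2^2 = 8*4 = 32
L = I*omega = 32*19
L = 608 kg*m^2/s

608 kg*m^2/s


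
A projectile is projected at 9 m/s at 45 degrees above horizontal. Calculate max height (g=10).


Given: v0 = 9 m/s, theta = 45 deg, g = 10 m/s^2
sin^2(45) = 1/2
Using H = v0^2 * sin^2(theta) / (2*g)
H = 9^2 * 1/2 / (2*10)
H = 81 * 1/2 / 20
H = 81/2 / 20
H = 81/40 m

81/40 m


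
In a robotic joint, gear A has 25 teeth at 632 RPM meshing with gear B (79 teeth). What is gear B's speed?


Given: N1 = 25 teeth, w1 = 632 RPM, N2 = 79 teeth
Using N1*w1 = N2*w2
w2 = N1*w1 / N2
w2 = 25*632 / 79
w2 = 15800 / 79
w2 = 200 RPM

200 RPM


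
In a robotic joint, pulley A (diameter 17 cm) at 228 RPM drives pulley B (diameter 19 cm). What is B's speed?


Given: D1 = 17 cm, w1 = 228 RPM, D2 = 19 cm
Using D1*w1 = D2*w2
w2 = D1*w1 / D2
w2 = 17*228 / 19
w2 = 3876 / 19
w2 = 204 RPM

204 RPM


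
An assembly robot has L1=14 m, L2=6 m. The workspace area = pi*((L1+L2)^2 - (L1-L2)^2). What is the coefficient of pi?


Given: L1 = 14, L2 = 6
(L1+L2)^2 = (20)^2 = 400
(L1-L2)^2 = (8)^2 = 64
Difference = 400 - 64 = 336
This equals 4*L1*L2 = 4*14*6 = 336
Workspace area = 336*pi

336


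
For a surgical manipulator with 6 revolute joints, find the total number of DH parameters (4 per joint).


Given: 6 joints, 4 DH parameters per joint (d, theta, a, alpha)
Total DH parameters = number_of_joints * 4
Total = 6 * 4
Total = 24

24


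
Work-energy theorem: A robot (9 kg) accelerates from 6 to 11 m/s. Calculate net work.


Given: m = 9 kg, v0 = 6 m/s, v = 11 m/s
Using W = (1/2)*m*(v^2 - v0^2)
v^2 = 11^2 = 121
v0^2 = 6^2 = 36
v^2 - v0^2 = 121 - 36 = 85
W = (1/2)*9*85 = 765/2 J

765/2 J


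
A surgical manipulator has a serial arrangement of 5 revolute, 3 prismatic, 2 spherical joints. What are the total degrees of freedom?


Given: serial robot with 5 revolute, 3 prismatic, 2 spherical joints
DOF contribution per joint type: revolute=1, prismatic=1, spherical=3, fixed=0
DOF = 5*1 + 3*1 + 2*3
DOF = 14

14


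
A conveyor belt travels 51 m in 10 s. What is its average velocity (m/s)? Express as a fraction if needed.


Given: distance d = 51 m, time t = 10 s
Using v = d / t
v = 51 / 10
v = 51/10 m/s

51/10 m/s


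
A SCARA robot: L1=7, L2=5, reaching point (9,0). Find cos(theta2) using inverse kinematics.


Given: L1 = 7, L2 = 5, target (x, y) = (9, 0)
Using cos(theta2) = (x^2 + y^2 - L1^2 - L2^2) / (2*L1*L2)
x^2 + y^2 = 9^2 + 0 = 81
L1^2 + L2^2 = 49 + 25 = 74
Numerator = 81 - 74 = 7
Denominator = 2*7*5 = 70
cos(theta2) = 7/70 = 1/10

1/10


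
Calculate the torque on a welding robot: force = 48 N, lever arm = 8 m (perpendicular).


Given: F = 48 N, r = 8 m, angle = 90 deg (perpendicular)
Using tau = F * r * sin(90)
sin(90) = 1
tau = 48 * 8 * 1
tau = 384 Nm

384 Nm


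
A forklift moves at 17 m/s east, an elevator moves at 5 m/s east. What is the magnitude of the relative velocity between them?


Given: v_A = 17 m/s east, v_B = 5 m/s east
Both move in the same direction; relative speed = |v_A - v_B|
|17 - 5| = |12|
= 12 m/s

12 m/s


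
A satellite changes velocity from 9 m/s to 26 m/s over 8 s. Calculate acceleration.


Given: initial velocity v0 = 9 m/s, final velocity v = 26 m/s, time t = 8 s
Using a = (v - v0) / t
a = (26 - 9) / 8
a = 17 / 8
a = 17/8 m/s^2

17/8 m/s^2


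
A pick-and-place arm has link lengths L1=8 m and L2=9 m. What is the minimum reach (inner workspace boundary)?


Given: L1 = 8 m, L2 = 9 m
For a 2-link planar arm, min reach = |L1 - L2| (second link folded back)
Min reach = |8 - 9|
Min reach = 1 m

1 m


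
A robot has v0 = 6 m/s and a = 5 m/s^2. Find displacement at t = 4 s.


Given: v0 = 6 m/s, a = 5 m/s^2, t = 4 s
Using s = v0*t + (1/2)*a*t^2
s = 6*4 + (1/2)*5*4^2
s = 24 + (1/2)*80
s = 24 + 40
s = 64

64 m


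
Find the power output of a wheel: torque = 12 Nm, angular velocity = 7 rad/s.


Given: tau = 12 Nm, omega = 7 rad/s
Using P = tau * omega
P = 12 * 7
P = 84 W

84 W


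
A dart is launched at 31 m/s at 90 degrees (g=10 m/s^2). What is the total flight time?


Given: v0 = 31 m/s, theta = 90 deg, g = 10 m/s^2
sin(90) = 1
Using T = 2*v0*sin(theta) / g
T = 2*31*1 / 10
T = 62 / 10
T = 31/5 s

31/5 s


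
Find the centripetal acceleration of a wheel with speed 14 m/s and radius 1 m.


Given: v = 14 m/s, r = 1 m
Using a_c = v^2 / r
a_c = 14^2 / 1
a_c = 196 / 1
a_c = 196 m/s^2

196 m/s^2


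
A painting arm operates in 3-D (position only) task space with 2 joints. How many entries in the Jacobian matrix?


Given: task space dimension = 3, joints = 2
Jacobian is a 3 x 2 matrix
Total entries = rows * columns
Total = 3 * 2
Total = 6

6


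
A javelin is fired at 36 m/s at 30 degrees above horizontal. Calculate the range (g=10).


Given: v0 = 36 m/s, theta = 30 deg, g = 10 m/s^2
sin(2*30) = sin(60) = sqrt(3)/2
Using R = v0^2 * sin(2*theta) / g
R = 36^2 * (sqrt(3)/2) / 10
R = 1296 * sqrt(3) / 20
R = 324/5*sqrt(3) m

324/5*sqrt(3) m


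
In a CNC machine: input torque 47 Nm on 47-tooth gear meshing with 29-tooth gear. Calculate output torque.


Given: N1 = 47, N2 = 29, T1 = 47 Nm
Using T2/T1 = N2/N1
T2 = T1 * N2 / N1
T2 = 47 * 29 / 47
T2 = 1363 / 47
T2 = 29 Nm

29 Nm


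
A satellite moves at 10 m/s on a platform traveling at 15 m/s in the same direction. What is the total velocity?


Given: object velocity = 10 m/s, platform velocity = 15 m/s (same direction)
Using classical velocity addition: v_total = v_object + v_platform
v_total = 10 + 15
v_total = 25 m/s

25 m/s


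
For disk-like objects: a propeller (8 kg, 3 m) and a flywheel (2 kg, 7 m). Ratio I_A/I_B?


Given: M1=8 kg, R1=3 m, M2=2 kg, R2=7 m
For a disk: I = (1/2)*M*R^2, so I_A/I_B = (M1*R1^2)/(M2*R2^2)
M1*R1^2 = 8*9 = 72
M2*R2^2 = 2*49 = 98
I_A/I_B = 72/98 = 36/49

36/49


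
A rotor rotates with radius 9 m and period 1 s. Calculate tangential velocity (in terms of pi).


Given: radius r = 9 m, period T = 1 s
Using v = 2*pi*r / T
v = 2*pi*9 / 1
v = 18*pi / 1
v = 18*pi m/s

18*pi m/s


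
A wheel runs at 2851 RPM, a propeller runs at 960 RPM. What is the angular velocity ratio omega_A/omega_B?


Given: RPM_A = 2851, RPM_B = 960
omega = 2*pi*RPM/60, so omega_A/omega_B = RPM_A / RPM_B
omega_A/omega_B = 2851 / 960
omega_A/omega_B = 2851/960

2851/960


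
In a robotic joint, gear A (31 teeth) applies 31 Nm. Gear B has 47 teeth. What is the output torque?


Given: N1 = 31, N2 = 47, T1 = 31 Nm
Using T2/T1 = N2/N1
T2 = T1 * N2 / N1
T2 = 31 * 47 / 31
T2 = 1457 / 31
T2 = 47 Nm

47 Nm


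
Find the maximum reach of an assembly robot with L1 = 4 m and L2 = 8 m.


Given: L1 = 4 m, L2 = 8 m
For a 2-link planar arm, max reach = L1 + L2 (fully extended)
Max reach = 4 + 8
Max reach = 12 m

12 m


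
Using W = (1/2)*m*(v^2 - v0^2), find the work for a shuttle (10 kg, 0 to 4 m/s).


Given: m = 10 kg, v0 = 0 m/s, v = 4 m/s
Using W = (1/2)*m*(v^2 - v0^2)
v^2 = 4^2 = 16
v0^2 = 0^2 = 0
v^2 - v0^2 = 16 - 0 = 16
W = (1/2)*10*16 = 80 J

80 J


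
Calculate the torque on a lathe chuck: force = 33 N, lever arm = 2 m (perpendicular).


Given: F = 33 N, r = 2 m, angle = 90 deg (perpendicular)
Using tau = F * r * sin(90)
sin(90) = 1
tau = 33 * 2 * 1
tau = 66 Nm

66 Nm


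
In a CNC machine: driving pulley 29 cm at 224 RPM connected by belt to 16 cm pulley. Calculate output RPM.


Given: D1 = 29 cm, w1 = 224 RPM, D2 = 16 cm
Using D1*w1 = D2*w2
w2 = D1*w1 / D2
w2 = 29*224 / 16
w2 = 6496 / 16
w2 = 406 RPM

406 RPM


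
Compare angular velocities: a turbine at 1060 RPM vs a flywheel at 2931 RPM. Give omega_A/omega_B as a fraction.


Given: RPM_A = 1060, RPM_B = 2931
omega = 2*pi*RPM/60, so omega_A/omega_B = RPM_A / RPM_B
omega_A/omega_B = 1060 / 2931
omega_A/omega_B = 1060/2931

1060/2931


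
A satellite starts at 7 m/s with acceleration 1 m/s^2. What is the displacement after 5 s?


Given: v0 = 7 m/s, a = 1 m/s^2, t = 5 s
Using s = v0*t + (1/2)*a*t^2
s = 7*5 + (1/2)*1*5^2
s = 35 + (1/2)*25
s = 35 + 25/2
s = 95/2

95/2 m


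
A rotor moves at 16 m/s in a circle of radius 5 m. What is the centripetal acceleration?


Given: v = 16 m/s, r = 5 m
Using a_c = v^2 / r
a_c = 16^2 / 5
a_c = 256 / 5
a_c = 256/5 m/s^2

256/5 m/s^2


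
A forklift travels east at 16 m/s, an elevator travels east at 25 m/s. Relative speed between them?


Given: v_A = 16 m/s east, v_B = 25 m/s east
Both move in the same direction; relative speed = |v_A - v_B|
|16 - 25| = |-9|
= 9 m/s

9 m/s


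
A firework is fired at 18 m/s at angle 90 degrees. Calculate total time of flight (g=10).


Given: v0 = 18 m/s, theta = 90 deg, g = 10 m/s^2
sin(90) = 1
Using T = 2*v0*sin(theta) / g
T = 2*18*1 / 10
T = 36 / 10
T = 18/5 s

18/5 s


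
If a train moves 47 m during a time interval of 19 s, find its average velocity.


Given: distance d = 47 m, time t = 19 s
Using v = d / t
v = 47 / 19
v = 47/19 m/s

47/19 m/s


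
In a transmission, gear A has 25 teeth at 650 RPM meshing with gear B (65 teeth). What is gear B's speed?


Given: N1 = 25 teeth, w1 = 650 RPM, N2 = 65 teeth
Using N1*w1 = N2*w2
w2 = N1*w1 / N2
w2 = 25*650 / 65
w2 = 16250 / 65
w2 = 250 RPM

250 RPM


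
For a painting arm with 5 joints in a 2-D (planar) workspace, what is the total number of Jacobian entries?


Given: task space dimension = 2, joints = 5
Jacobian is a 2 x 5 matrix
Total entries = rows * columns
Total = 2 * 5
Total = 10

10


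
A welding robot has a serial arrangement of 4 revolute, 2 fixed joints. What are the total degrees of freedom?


Given: serial robot with 4 revolute, 2 fixed joints
DOF contribution per joint type: revolute=1, prismatic=1, spherical=3, fixed=0
DOF = 4*1 + 2*0
DOF = 4

4


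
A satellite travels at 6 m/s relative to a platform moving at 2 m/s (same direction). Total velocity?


Given: object velocity = 6 m/s, platform velocity = 2 m/s (same direction)
Using classical velocity addition: v_total = v_object + v_platform
v_total = 6 + 2
v_total = 8 m/s

8 m/s


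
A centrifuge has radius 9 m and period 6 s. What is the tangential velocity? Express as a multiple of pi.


Given: radius r = 9 m, period T = 6 s
Using v = 2*pi*r / T
v = 2*pi*9 / 6
v = 18*pi / 6
v = 3*pi m/s

3*pi m/s


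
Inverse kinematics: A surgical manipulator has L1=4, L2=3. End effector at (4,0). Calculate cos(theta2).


Given: L1 = 4, L2 = 3, target (x, y) = (4, 0)
Using cos(theta2) = (x^2 + y^2 - L1^2 - L2^2) / (2*L1*L2)
x^2 + y^2 = 4^2 + 0 = 16
L1^2 + L2^2 = 16 + 9 = 25
Numerator = 16 - 25 = -9
Denominator = 2*4*3 = 24
cos(theta2) = -9/24 = -3/8

-3/8


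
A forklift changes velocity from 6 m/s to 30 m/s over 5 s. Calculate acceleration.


Given: initial velocity v0 = 6 m/s, final velocity v = 30 m/s, time t = 5 s
Using a = (v - v0) / t
a = (30 - 6) / 5
a = 24 / 5
a = 24/5 m/s^2

24/5 m/s^2


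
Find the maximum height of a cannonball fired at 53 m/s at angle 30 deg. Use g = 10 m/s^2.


Given: v0 = 53 m/s, theta = 30 deg, g = 10 m/s^2
sin^2(30) = 1/4
Using H = v0^2 * sin^2(theta) / (2*g)
H = 53^2 * 1/4 / (2*10)
H = 2809 * 1/4 / 20
H = 2809/4 / 20
H = 2809/80 m

2809/80 m


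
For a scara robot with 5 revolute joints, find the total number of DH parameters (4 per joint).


Given: 5 joints, 4 DH parameters per joint (d, theta, a, alpha)
Total DH parameters = number_of_joints * 4
Total = 5 * 4
Total = 20

20


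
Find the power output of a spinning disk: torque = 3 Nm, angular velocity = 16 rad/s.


Given: tau = 3 Nm, omega = 16 rad/s
Using P = tau * omega
P = 3 * 16
P = 48 W

48 W


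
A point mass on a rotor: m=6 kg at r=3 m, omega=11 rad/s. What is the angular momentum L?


Given: m = 6 kg, r = 3 m, omega = 11 rad/s
For a point mass: I = m*r^2
I = 6*3^2 = 6*9 = 54
L = I*omega = 54*11
L = 594 kg*m^2/s

594 kg*m^2/s


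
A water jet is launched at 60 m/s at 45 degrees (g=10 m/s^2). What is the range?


Given: v0 = 60 m/s, theta = 45 deg, g = 10 m/s^2
sin(2*45) = sin(90) = 1
Using R = v0^2 * sin(2*theta) / g
R = 60^2 * 1 / 10
R = 3600 / 10
R = 360 m

360 m


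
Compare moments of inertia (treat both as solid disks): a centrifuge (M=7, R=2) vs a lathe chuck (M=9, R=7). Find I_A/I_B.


Given: M1=7 kg, R1=2 m, M2=9 kg, R2=7 m
For a disk: I = (1/2)*M*R^2, so I_A/I_B = (M1*R1^2)/(M2*R2^2)
M1*R1^2 = 7*4 = 28
M2*R2^2 = 9*49 = 441
I_A/I_B = 28/441 = 4/63

4/63


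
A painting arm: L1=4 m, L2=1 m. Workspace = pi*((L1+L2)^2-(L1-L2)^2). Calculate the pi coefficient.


Given: L1 = 4, L2 = 1
(L1+L2)^2 = (5)^2 = 25
(L1-L2)^2 = (3)^2 = 9
Difference = 25 - 9 = 16
This equals 4*L1*L2 = 4*4*1 = 16
Workspace area = 16*pi

16


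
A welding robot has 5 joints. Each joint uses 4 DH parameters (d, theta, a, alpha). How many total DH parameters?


Given: 5 joints, 4 DH parameters per joint (d, theta, a, alpha)
Total DH parameters = number_of_joints * 4
Total = 5 * 4
Total = 20

20


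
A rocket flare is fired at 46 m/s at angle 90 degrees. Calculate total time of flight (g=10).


Given: v0 = 46 m/s, theta = 90 deg, g = 10 m/s^2
sin(90) = 1
Using T = 2*v0*sin(theta) / g
T = 2*46*1 / 10
T = 92 / 10
T = 46/5 s

46/5 s


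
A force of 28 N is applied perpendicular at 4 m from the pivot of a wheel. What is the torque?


Given: F = 28 N, r = 4 m, angle = 90 deg (perpendicular)
Using tau = F * r * sin(90)
sin(90) = 1
tau = 28 * 4 * 1
tau = 112 Nm

112 Nm


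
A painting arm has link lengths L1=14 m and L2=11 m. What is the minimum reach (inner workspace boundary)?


Given: L1 = 14 m, L2 = 11 m
For a 2-link planar arm, min reach = |L1 - L2| (second link folded back)
Min reach = |14 - 11|
Min reach = 3 m

3 m


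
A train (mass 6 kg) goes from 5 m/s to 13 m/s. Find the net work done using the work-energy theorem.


Given: m = 6 kg, v0 = 5 m/s, v = 13 m/s
Using W = (1/2)*m*(v^2 - v0^2)
v^2 = 13^2 = 169
v0^2 = 5^2 = 25
v^2 - v0^2 = 169 - 25 = 144
W = (1/2)*6*144 = 432 J

432 J


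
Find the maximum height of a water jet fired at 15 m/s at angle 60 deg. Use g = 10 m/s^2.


Given: v0 = 15 m/s, theta = 60 deg, g = 10 m/s^2
sin^2(60) = 3/4
Using H = v0^2 * sin^2(theta) / (2*g)
H = 15^2 * 3/4 / (2*10)
H = 225 * 3/4 / 20
H = 675/4 / 20
H = 135/16 m

135/16 m


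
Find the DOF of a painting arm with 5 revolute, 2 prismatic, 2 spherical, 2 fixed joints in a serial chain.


Given: serial robot with 5 revolute, 2 prismatic, 2 spherical, 2 fixed joints
DOF contribution per joint type: revolute=1, prismatic=1, spherical=3, fixed=0
DOF = 5*1 + 2*1 + 2*3 + 2*0
DOF = 13

13


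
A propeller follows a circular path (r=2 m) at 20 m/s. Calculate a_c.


Given: v = 20 m/s, r = 2 m
Using a_c = v^2 / r
a_c = 20^2 / 2
a_c = 400 / 2
a_c = 200 m/s^2

200 m/s^2


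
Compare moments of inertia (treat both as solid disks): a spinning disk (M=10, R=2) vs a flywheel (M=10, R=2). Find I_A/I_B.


Given: M1=10 kg, R1=2 m, M2=10 kg, R2=2 m
For a disk: I = (1/2)*M*R^2, so I_A/I_B = (M1*R1^2)/(M2*R2^2)
M1*R1^2 = 10*4 = 40
M2*R2^2 = 10*4 = 40
I_A/I_B = 40/40 = 1

1


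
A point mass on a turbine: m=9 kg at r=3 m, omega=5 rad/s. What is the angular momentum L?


Given: m = 9 kg, r = 3 m, omega = 5 rad/s
For a point mass: I = m*r^2
I = 9*3^2 = 9*9 = 81
L = I*omega = 81*5
L = 405 kg*m^2/s

405 kg*m^2/s


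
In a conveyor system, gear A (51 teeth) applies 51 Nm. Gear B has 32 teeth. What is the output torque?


Given: N1 = 51, N2 = 32, T1 = 51 Nm
Using T2/T1 = N2/N1
T2 = T1 * N2 / N1
T2 = 51 * 32 / 51
T2 = 1632 / 51
T2 = 32 Nm

32 Nm


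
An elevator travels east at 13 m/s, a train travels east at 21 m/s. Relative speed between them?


Given: v_A = 13 m/s east, v_B = 21 m/s east
Both move in the same direction; relative speed = |v_A - v_B|
|13 - 21| = |-8|
= 8 m/s

8 m/s


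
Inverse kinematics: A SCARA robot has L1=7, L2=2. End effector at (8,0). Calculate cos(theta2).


Given: L1 = 7, L2 = 2, target (x, y) = (8, 0)
Using cos(theta2) = (x^2 + y^2 - L1^2 - L2^2) / (2*L1*L2)
x^2 + y^2 = 8^2 + 0 = 64
L1^2 + L2^2 = 49 + 4 = 53
Numerator = 64 - 53 = 11
Denominator = 2*7*2 = 28
cos(theta2) = 11/28 = 11/28

11/28


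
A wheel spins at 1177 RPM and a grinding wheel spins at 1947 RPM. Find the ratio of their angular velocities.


Given: RPM_A = 1177, RPM_B = 1947
omega = 2*pi*RPM/60, so omega_A/omega_B = RPM_A / RPM_B
omega_A/omega_B = 1177 / 1947
omega_A/omega_B = 107/177

107/177


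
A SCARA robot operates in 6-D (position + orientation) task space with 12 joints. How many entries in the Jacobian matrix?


Given: task space dimension = 6, joints = 12
Jacobian is a 6 x 12 matrix
Total entries = rows * columns
Total = 6 * 12
Total = 72

72


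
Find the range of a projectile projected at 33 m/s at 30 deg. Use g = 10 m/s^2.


Given: v0 = 33 m/s, theta = 30 deg, g = 10 m/s^2
sin(2*30) = sin(60) = sqrt(3)/2
Using R = v0^2 * sin(2*theta) / g
R = 33^2 * (sqrt(3)/2) / 10
R = 1089 * sqrt(3) / 20
R = 1089/20*sqrt(3) m

1089/20*sqrt(3) m


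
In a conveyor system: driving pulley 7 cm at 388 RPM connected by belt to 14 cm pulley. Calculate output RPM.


Given: D1 = 7 cm, w1 = 388 RPM, D2 = 14 cm
Using D1*w1 = D2*w2
w2 = D1*w1 / D2
w2 = 7*388 / 14
w2 = 2716 / 14
w2 = 194 RPM

194 RPM


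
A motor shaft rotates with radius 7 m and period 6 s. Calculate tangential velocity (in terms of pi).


Given: radius r = 7 m, period T = 6 s
Using v = 2*pi*r / T
v = 2*pi*7 / 6
v = 14*pi / 6
v = 7/3*pi m/s

7/3*pi m/s


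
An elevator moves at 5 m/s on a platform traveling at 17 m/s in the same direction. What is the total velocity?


Given: object velocity = 5 m/s, platform velocity = 17 m/s (same direction)
Using classical velocity addition: v_total = v_object + v_platform
v_total = 5 + 17
v_total = 22 m/s

22 m/s


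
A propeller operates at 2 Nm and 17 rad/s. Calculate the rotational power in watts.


Given: tau = 2 Nm, omega = 17 rad/s
Using P = tau * omega
P = 2 * 17
P = 34 W

34 W


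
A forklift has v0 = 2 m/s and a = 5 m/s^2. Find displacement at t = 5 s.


Given: v0 = 2 m/s, a = 5 m/s^2, t = 5 s
Using s = v0*t + (1/2)*a*t^2
s = 2*5 + (1/2)*5*5^2
s = 10 + (1/2)*125
s = 10 + 125/2
s = 145/2

145/2 m


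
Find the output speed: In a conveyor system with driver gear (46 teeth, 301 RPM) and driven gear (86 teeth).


Given: N1 = 46 teeth, w1 = 301 RPM, N2 = 86 teeth
Using N1*w1 = N2*w2
w2 = N1*w1 / N2
w2 = 46*301 / 86
w2 = 13846 / 86
w2 = 161 RPM

161 RPM


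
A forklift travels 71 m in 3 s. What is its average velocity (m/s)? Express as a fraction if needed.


Given: distance d = 71 m, time t = 3 s
Using v = d / t
v = 71 / 3
v = 71/3 m/s

71/3 m/s


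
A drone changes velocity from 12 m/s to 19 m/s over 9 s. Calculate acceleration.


Given: initial velocity v0 = 12 m/s, final velocity v = 19 m/s, time t = 9 s
Using a = (v - v0) / t
a = (19 - 12) / 9
a = 7 / 9
a = 7/9 m/s^2

7/9 m/s^2


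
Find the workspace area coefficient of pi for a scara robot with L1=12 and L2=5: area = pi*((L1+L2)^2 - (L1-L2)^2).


Given: L1 = 12, L2 = 5
(L1+L2)^2 = (17)^2 = 289
(L1-L2)^2 = (7)^2 = 49
Difference = 289 - 49 = 240
This equals 4*L1*L2 = 4*12*5 = 240
Workspace area = 240*pi

240


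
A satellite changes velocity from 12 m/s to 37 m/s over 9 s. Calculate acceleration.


Given: initial velocity v0 = 12 m/s, final velocity v = 37 m/s, time t = 9 s
Using a = (v - v0) / t
a = (37 - 12) / 9
a = 25 / 9
a = 25/9 m/s^2

25/9 m/s^2


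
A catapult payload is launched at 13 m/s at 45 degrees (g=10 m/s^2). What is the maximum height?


Given: v0 = 13 m/s, theta = 45 deg, g = 10 m/s^2
sin^2(45) = 1/2
Using H = v0^2 * sin^2(theta) / (2*g)
H = 13^2 * 1/2 / (2*10)
H = 169 * 1/2 / 20
H = 169/2 / 20
H = 169/40 m

169/40 m


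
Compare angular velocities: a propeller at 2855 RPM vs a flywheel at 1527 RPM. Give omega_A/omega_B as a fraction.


Given: RPM_A = 2855, RPM_B = 1527
omega = 2*pi*RPM/60, so omega_A/omega_B = RPM_A / RPM_B
omega_A/omega_B = 2855 / 1527
omega_A/omega_B = 2855/1527

2855/1527


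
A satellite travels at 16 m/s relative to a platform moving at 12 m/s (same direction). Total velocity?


Given: object velocity = 16 m/s, platform velocity = 12 m/s (same direction)
Using classical velocity addition: v_total = v_object + v_platform
v_total = 16 + 12
v_total = 28 m/s

28 m/s


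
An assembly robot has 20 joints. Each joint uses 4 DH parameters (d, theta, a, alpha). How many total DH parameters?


Given: 20 joints, 4 DH parameters per joint (d, theta, a, alpha)
Total DH parameters = number_of_joints * 4
Total = 20 * 4
Total = 80

80


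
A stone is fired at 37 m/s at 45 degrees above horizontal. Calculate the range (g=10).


Given: v0 = 37 m/s, theta = 45 deg, g = 10 m/s^2
sin(2*45) = sin(90) = 1
Using R = v0^2 * sin(2*theta) / g
R = 37^2 * 1 / 10
R = 1369 / 10
R = 1369/10 m

1369/10 m


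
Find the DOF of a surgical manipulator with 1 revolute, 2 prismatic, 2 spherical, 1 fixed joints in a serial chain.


Given: serial robot with 1 revolute, 2 prismatic, 2 spherical, 1 fixed joints
DOF contribution per joint type: revolute=1, prismatic=1, spherical=3, fixed=0
DOF = 1*1 + 2*1 + 2*3 + 1*0
DOF = 9

9


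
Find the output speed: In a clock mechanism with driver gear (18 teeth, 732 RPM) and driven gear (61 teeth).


Given: N1 = 18 teeth, w1 = 732 RPM, N2 = 61 teeth
Using N1*w1 = N2*w2
w2 = N1*w1 / N2
w2 = 18*732 / 61
w2 = 13176 / 61
w2 = 216 RPM

216 RPM


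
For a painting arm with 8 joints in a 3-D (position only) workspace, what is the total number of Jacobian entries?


Given: task space dimension = 3, joints = 8
Jacobian is a 3 x 8 matrix
Total entries = rows * columns
Total = 3 * 8
Total = 24

24


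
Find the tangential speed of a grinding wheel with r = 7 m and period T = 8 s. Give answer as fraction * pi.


Given: radius r = 7 m, period T = 8 s
Using v = 2*pi*r / T
v = 2*pi*7 / 8
v = 14*pi / 8
v = 7/4*pi m/s

7/4*pi m/s


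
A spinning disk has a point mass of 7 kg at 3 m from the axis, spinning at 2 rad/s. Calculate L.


Given: m = 7 kg, r = 3 m, omega = 2 rad/s
For a point mass: I = m*r^2
I = 7*3^2 = 7*9 = 63
L = I*omega = 63*2
L = 126 kg*m^2/s

126 kg*m^2/s


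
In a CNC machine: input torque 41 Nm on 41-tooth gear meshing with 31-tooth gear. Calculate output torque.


Given: N1 = 41, N2 = 31, T1 = 41 Nm
Using T2/T1 = N2/N1
T2 = T1 * N2 / N1
T2 = 41 * 31 / 41
T2 = 1271 / 41
T2 = 31 Nm

31 Nm


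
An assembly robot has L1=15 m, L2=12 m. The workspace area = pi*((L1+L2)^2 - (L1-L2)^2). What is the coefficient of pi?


Given: L1 = 15, L2 = 12
(L1+L2)^2 = (27)^2 = 729
(L1-L2)^2 = (3)^2 = 9
Difference = 729 - 9 = 720
This equals 4*L1*L2 = 4*15*12 = 720
Workspace area = 720*pi

720
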